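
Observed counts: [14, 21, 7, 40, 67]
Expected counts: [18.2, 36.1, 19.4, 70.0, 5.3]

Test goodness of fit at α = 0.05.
Chi-square goodness of fit test:
H₀: observed counts match expected distribution
H₁: observed counts differ from expected distribution
df = k - 1 = 4
χ² = Σ(O - E)²/E
   = (14 - 18.2)²/18.2 + (21 - 36.1)²/36.1 + (7 - 19.4)²/19.4 + (40 - 70.0)²/70.0 + (67 - 5.3)²/5.3
   = 0.969 + 6.316 + 7.926 + 12.857 + 718.281
   = 746.35
p-value < 0.0001

Since p-value < α = 0.05, we reject H₀.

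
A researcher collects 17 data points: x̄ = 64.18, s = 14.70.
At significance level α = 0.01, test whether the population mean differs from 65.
One-sample t-test:
H₀: μ = 65
H₁: μ ≠ 65
df = n - 1 = 16
t = (x̄ - μ₀) / (s/√n) = (64.18 - 65) / (14.70/√17) = -0.230
p-value = 0.8210

Since p-value > α = 0.01, we fail to reject H₀.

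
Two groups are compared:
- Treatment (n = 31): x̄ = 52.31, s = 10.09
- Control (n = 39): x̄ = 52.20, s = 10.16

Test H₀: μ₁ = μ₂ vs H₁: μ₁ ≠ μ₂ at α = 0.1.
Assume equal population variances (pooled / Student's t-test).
Student's two-sample t-test (equal variances):
H₀: μ₁ = μ₂
H₁: μ₁ ≠ μ₂
df = n₁ + n₂ - 2 = 68
Pooled variance s_p² = [(n₁-1)s₁² + (n₂-1)s₂²] / (n₁ + n₂ - 2) = [(30)(10.09²) + (38)(10.16²)] / 68 = 102.6002
SE = √(s_p²(1/n₁ + 1/n₂)) = √(102.6002 × (1/31 + 1/39)) = 2.4373
t = (x̄₁ - x̄₂) / SE = (52.31 - 52.20) / 2.4373 = 0.11 / 2.4373 = 0.045
p-value = 0.9641

Since p-value > α = 0.1, we fail to reject H₀.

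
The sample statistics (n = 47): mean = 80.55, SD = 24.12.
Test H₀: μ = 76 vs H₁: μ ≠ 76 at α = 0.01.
One-sample t-test:
H₀: μ = 76
H₁: μ ≠ 76
df = n - 1 = 46
t = (x̄ - μ₀) / (s/√n) = (80.55 - 76) / (24.12/√47) = 1.293
p-value = 0.2024

Since p-value > α = 0.01, we fail to reject H₀.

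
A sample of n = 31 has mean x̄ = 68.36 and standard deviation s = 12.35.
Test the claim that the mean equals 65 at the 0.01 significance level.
One-sample t-test:
H₀: μ = 65
H₁: μ ≠ 65
df = n - 1 = 30
t = (x̄ - μ₀) / (s/√n) = (68.36 - 65) / (12.35/√31) = 1.515
p-value = 0.1403

Since p-value > α = 0.01, we fail to reject H₀.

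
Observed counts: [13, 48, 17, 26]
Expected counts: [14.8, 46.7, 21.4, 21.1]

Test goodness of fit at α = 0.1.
Chi-square goodness of fit test:
H₀: observed counts match expected distribution
H₁: observed counts differ from expected distribution
df = k - 1 = 3
χ² = Σ(O - E)²/E
   = (13 - 14.8)²/14.8 + (48 - 46.7)²/46.7 + (17 - 21.4)²/21.4 + (26 - 21.1)²/21.1
   = 0.219 + 0.036 + 0.905 + 1.138
   = 2.30
p-value = 0.5130

Since p-value > α = 0.1, we fail to reject H₀.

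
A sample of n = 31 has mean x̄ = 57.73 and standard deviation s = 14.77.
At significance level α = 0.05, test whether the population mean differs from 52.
One-sample t-test:
H₀: μ = 52
H₁: μ ≠ 52
df = n - 1 = 30
t = (x̄ - μ₀) / (s/√n) = (57.73 - 52) / (14.77/√31) = 2.160
p-value = 0.0389

Since p-value < α = 0.05, we reject H₀.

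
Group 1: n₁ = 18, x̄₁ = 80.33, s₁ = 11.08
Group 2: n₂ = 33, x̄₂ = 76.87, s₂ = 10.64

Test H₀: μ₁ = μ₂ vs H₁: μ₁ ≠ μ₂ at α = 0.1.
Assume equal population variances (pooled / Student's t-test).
Student's two-sample t-test (equal variances):
H₀: μ₁ = μ₂
H₁: μ₁ ≠ μ₂
df = n₁ + n₂ - 2 = 49
Pooled variance s_p² = [(n₁-1)s₁² + (n₂-1)s₂²] / (n₁ + n₂ - 2) = [(17)(11.08²) + (32)(10.64²)] / 49 = 116.5252
SE = √(s_p²(1/n₁ + 1/n₂)) = √(116.5252 × (1/18 + 1/33)) = 3.1630
t = (x̄₁ - x̄₂) / SE = (80.33 - 76.87) / 3.1630 = 3.46 / 3.1630 = 1.094
p-value = 0.2794

Since p-value > α = 0.1, we fail to reject H₀.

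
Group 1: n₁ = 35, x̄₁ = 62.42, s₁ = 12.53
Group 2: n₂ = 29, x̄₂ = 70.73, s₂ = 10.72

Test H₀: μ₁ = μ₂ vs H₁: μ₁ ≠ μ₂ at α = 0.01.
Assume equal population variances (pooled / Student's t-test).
Student's two-sample t-test (equal variances):
H₀: μ₁ = μ₂
H₁: μ₁ ≠ μ₂
df = n₁ + n₂ - 2 = 62
Pooled variance s_p² = [(n₁-1)s₁² + (n₂-1)s₂²] / (n₁ + n₂ - 2) = [(34)(12.53²) + (28)(10.72²)] / 62 = 137.9959
SE = √(s_p²(1/n₁ + 1/n₂)) = √(137.9959 × (1/35 + 1/29)) = 2.9498
t = (x̄₁ - x̄₂) / SE = (62.42 - 70.73) / 2.9498 = -8.31 / 2.9498 = -2.817
p-value = 0.0065

Since p-value < α = 0.01, we reject H₀.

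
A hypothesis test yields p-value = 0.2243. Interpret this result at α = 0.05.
Since p = 0.2243 > α = 0.05, fail to reject H₀.
There is insufficient evidence to reject the null hypothesis; the result is not statistically significant at the 0.05 level.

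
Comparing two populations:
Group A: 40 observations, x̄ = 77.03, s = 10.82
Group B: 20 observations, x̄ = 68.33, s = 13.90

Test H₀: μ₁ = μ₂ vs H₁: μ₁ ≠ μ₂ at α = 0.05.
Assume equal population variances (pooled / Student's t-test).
Student's two-sample t-test (equal variances):
H₀: μ₁ = μ₂
H₁: μ₁ ≠ μ₂
df = n₁ + n₂ - 2 = 58
Pooled variance s_p² = [(n₁-1)s₁² + (n₂-1)s₂²] / (n₁ + n₂ - 2) = [(39)(10.82²) + (19)(13.90²)] / 58 = 142.0140
SE = √(s_p²(1/n₁ + 1/n₂)) = √(142.0140 × (1/40 + 1/20)) = 3.2636
t = (x̄₁ - x̄₂) / SE = (77.03 - 68.33) / 3.2636 = 8.70 / 3.2636 = 2.666
p-value = 0.0099

Since p-value < α = 0.05, we reject H₀.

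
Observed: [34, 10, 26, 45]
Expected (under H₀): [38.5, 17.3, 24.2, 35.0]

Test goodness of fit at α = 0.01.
Chi-square goodness of fit test:
H₀: observed counts match expected distribution
H₁: observed counts differ from expected distribution
df = k - 1 = 3
χ² = Σ(O - E)²/E
   = (34 - 38.5)²/38.5 + (10 - 17.3)²/17.3 + (26 - 24.2)²/24.2 + (45 - 35.0)²/35.0
   = 0.526 + 3.080 + 0.134 + 2.857
   = 6.60
p-value = 0.0859

Since p-value > α = 0.01, we fail to reject H₀.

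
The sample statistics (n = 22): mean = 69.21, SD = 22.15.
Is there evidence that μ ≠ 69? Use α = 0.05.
One-sample t-test:
H₀: μ = 69
H₁: μ ≠ 69
df = n - 1 = 21
t = (x̄ - μ₀) / (s/√n) = (69.21 - 69) / (22.15/√22) = 0.044
p-value = 0.9650

Since p-value > α = 0.05, we fail to reject H₀.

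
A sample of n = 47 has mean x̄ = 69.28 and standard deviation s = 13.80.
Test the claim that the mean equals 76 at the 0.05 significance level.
One-sample t-test:
H₀: μ = 76
H₁: μ ≠ 76
df = n - 1 = 46
t = (x̄ - μ₀) / (s/√n) = (69.28 - 76) / (13.80/√47) = -3.338
p-value = 0.0017

Since p-value < α = 0.05, we reject H₀.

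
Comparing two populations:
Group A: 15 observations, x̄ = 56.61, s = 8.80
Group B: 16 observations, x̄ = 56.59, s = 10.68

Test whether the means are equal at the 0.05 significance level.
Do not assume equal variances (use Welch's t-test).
Welch's two-sample t-test:
H₀: μ₁ = μ₂
H₁: μ₁ ≠ μ₂
s₁²/n₁ = 8.80²/15 = 5.1627,  s₂²/n₂ = 10.68²/16 = 7.1289
SE = √(s₁²/n₁ + s₂²/n₂) = √(5.1627 + 7.1289) = 3.5059
df (Welch-Satterthwaite) = (s₁²/n₁ + s₂²/n₂)² / [(s₁²/n₁)²/(n₁-1) + (s₂²/n₂)²/(n₂-1)] ≈ 28.55
t = (x̄₁ - x̄₂) / SE = (56.61 - 56.59) / 3.5059 = 0.02 / 3.5059 = 0.006
p-value = 0.9955

Since p-value > α = 0.05, we fail to reject H₀.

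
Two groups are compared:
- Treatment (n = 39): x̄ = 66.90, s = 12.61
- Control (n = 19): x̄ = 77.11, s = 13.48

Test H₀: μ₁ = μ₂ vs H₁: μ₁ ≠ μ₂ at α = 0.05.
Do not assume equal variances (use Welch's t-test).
Welch's two-sample t-test:
H₀: μ₁ = μ₂
H₁: μ₁ ≠ μ₂
s₁²/n₁ = 12.61²/39 = 4.0772,  s₂²/n₂ = 13.48²/19 = 9.5637
SE = √(s₁²/n₁ + s₂²/n₂) = √(4.0772 + 9.5637) = 3.6934
df (Welch-Satterthwaite) = (s₁²/n₁ + s₂²/n₂)² / [(s₁²/n₁)²/(n₁-1) + (s₂²/n₂)²/(n₂-1)] ≈ 33.72
t = (x̄₁ - x̄₂) / SE = (66.90 - 77.11) / 3.6934 = -10.21 / 3.6934 = -2.764
p-value = 0.0092

Since p-value < α = 0.05, we reject H₀.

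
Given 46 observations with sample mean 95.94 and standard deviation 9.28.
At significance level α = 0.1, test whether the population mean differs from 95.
One-sample t-test:
H₀: μ = 95
H₁: μ ≠ 95
df = n - 1 = 45
t = (x̄ - μ₀) / (s/√n) = (95.94 - 95) / (9.28/√46) = 0.687
p-value = 0.4956

Since p-value > α = 0.1, we fail to reject H₀.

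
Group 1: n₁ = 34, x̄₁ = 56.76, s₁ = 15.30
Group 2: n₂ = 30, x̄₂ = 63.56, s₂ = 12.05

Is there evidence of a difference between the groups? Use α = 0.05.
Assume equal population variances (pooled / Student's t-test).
Student's two-sample t-test (equal variances):
H₀: μ₁ = μ₂
H₁: μ₁ ≠ μ₂
df = n₁ + n₂ - 2 = 62
Pooled variance s_p² = [(n₁-1)s₁² + (n₂-1)s₂²] / (n₁ + n₂ - 2) = [(33)(15.30²) + (29)(12.05²)] / 62 = 192.5136
SE = √(s_p²(1/n₁ + 1/n₂)) = √(192.5136 × (1/34 + 1/30)) = 3.4755
t = (x̄₁ - x̄₂) / SE = (56.76 - 63.56) / 3.4755 = -6.80 / 3.4755 = -1.957
p-value = 0.0549

Since p-value > α = 0.05, we fail to reject H₀.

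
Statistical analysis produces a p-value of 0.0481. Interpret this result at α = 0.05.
Since p = 0.0481 < α = 0.05, reject H₀.
There is sufficient evidence to reject the null hypothesis; the result is statistically significant at the 0.05 level.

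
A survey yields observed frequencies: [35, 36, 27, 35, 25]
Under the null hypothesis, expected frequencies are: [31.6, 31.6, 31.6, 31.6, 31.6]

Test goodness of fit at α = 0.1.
Chi-square goodness of fit test:
H₀: observed counts match expected distribution
H₁: observed counts differ from expected distribution
df = k - 1 = 4
χ² = Σ(O - E)²/E
   = (35 - 31.6)²/31.6 + (36 - 31.6)²/31.6 + (27 - 31.6)²/31.6 + (35 - 31.6)²/31.6 + (25 - 31.6)²/31.6
   = 0.366 + 0.613 + 0.670 + 0.366 + 1.378
   = 3.39
p-value = 0.4944

Since p-value > α = 0.1, we fail to reject H₀.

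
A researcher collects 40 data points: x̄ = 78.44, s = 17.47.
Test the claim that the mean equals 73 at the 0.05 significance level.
One-sample t-test:
H₀: μ = 73
H₁: μ ≠ 73
df = n - 1 = 39
t = (x̄ - μ₀) / (s/√n) = (78.44 - 73) / (17.47/√40) = 1.969
p-value = 0.0560

Since p-value > α = 0.05, we fail to reject H₀.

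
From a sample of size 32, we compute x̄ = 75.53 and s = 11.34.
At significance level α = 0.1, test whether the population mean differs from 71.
One-sample t-test:
H₀: μ = 71
H₁: μ ≠ 71
df = n - 1 = 31
t = (x̄ - μ₀) / (s/√n) = (75.53 - 71) / (11.34/√32) = 2.260
p-value = 0.0310

Since p-value < α = 0.1, we reject H₀.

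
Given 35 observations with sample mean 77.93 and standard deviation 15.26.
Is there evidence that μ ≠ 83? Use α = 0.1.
One-sample t-test:
H₀: μ = 83
H₁: μ ≠ 83
df = n - 1 = 34
t = (x̄ - μ₀) / (s/√n) = (77.93 - 83) / (15.26/√35) = -1.966
p-value = 0.0576

Since p-value < α = 0.1, we reject H₀.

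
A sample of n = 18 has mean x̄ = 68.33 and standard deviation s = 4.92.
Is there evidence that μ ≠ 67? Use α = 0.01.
One-sample t-test:
H₀: μ = 67
H₁: μ ≠ 67
df = n - 1 = 17
t = (x̄ - μ₀) / (s/√n) = (68.33 - 67) / (4.92/√18) = 1.147
p-value = 0.2673

Since p-value > α = 0.01, we fail to reject H₀.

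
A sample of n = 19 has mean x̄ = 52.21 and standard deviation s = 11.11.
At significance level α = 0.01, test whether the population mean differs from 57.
One-sample t-test:
H₀: μ = 57
H₁: μ ≠ 57
df = n - 1 = 18
t = (x̄ - μ₀) / (s/√n) = (52.21 - 57) / (11.11/√19) = -1.879
p-value = 0.0765

Since p-value > α = 0.01, we fail to reject H₀.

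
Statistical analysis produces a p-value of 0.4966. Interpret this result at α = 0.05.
Since p = 0.4966 > α = 0.05, fail to reject H₀.
There is insufficient evidence to reject the null hypothesis; the result is not statistically significant at the 0.05 level.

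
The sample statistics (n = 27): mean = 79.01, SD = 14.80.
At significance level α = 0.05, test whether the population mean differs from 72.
One-sample t-test:
H₀: μ = 72
H₁: μ ≠ 72
df = n - 1 = 26
t = (x̄ - μ₀) / (s/√n) = (79.01 - 72) / (14.80/√27) = 2.461
p-value = 0.0208

Since p-value < α = 0.05, we reject H₀.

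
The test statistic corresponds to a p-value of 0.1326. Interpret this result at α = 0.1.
Since p = 0.1326 > α = 0.1, fail to reject H₀.
There is insufficient evidence to reject the null hypothesis; the result is not statistically significant at the 0.1 level.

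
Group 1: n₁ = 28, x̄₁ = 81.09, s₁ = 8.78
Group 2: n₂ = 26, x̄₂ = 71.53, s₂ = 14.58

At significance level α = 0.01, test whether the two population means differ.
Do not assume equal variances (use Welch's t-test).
Welch's two-sample t-test:
H₀: μ₁ = μ₂
H₁: μ₁ ≠ μ₂
s₁²/n₁ = 8.78²/28 = 2.7532,  s₂²/n₂ = 14.58²/26 = 8.1760
SE = √(s₁²/n₁ + s₂²/n₂) = √(2.7532 + 8.1760) = 3.3059
df (Welch-Satterthwaite) = (s₁²/n₁ + s₂²/n₂)² / [(s₁²/n₁)²/(n₁-1) + (s₂²/n₂)²/(n₂-1)] ≈ 40.43
t = (x̄₁ - x̄₂) / SE = (81.09 - 71.53) / 3.3059 = 9.56 / 3.3059 = 2.892
p-value = 0.0061

Since p-value < α = 0.01, we reject H₀.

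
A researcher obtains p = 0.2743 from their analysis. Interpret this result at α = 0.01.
Since p = 0.2743 > α = 0.01, fail to reject H₀.
There is insufficient evidence to reject the null hypothesis; the result is not statistically significant at the 0.01 level.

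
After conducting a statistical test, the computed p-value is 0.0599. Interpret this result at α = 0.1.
Since p = 0.0599 < α = 0.1, reject H₀.
There is sufficient evidence to reject the null hypothesis; the result is statistically significant at the 0.1 level.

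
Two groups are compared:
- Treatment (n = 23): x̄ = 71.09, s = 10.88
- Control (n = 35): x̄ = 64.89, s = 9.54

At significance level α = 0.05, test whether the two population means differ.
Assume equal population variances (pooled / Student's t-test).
Student's two-sample t-test (equal variances):
H₀: μ₁ = μ₂
H₁: μ₁ ≠ μ₂
df = n₁ + n₂ - 2 = 56
Pooled variance s_p² = [(n₁-1)s₁² + (n₂-1)s₂²] / (n₁ + n₂ - 2) = [(22)(10.88²) + (34)(9.54²)] / 56 = 101.7613
SE = √(s_p²(1/n₁ + 1/n₂)) = √(101.7613 × (1/23 + 1/35)) = 2.7077
t = (x̄₁ - x̄₂) / SE = (71.09 - 64.89) / 2.7077 = 6.20 / 2.7077 = 2.290
p-value = 0.0258

Since p-value < α = 0.05, we reject H₀.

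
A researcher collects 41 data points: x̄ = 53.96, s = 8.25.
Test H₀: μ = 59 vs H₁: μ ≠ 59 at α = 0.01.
One-sample t-test:
H₀: μ = 59
H₁: μ ≠ 59
df = n - 1 = 40
t = (x̄ - μ₀) / (s/√n) = (53.96 - 59) / (8.25/√41) = -3.912
p-value = 0.0003

Since p-value < α = 0.01, we reject H₀.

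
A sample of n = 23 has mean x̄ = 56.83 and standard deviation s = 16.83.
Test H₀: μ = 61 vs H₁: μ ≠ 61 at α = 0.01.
One-sample t-test:
H₀: μ = 61
H₁: μ ≠ 61
df = n - 1 = 22
t = (x̄ - μ₀) / (s/√n) = (56.83 - 61) / (16.83/√23) = -1.188
p-value = 0.2474

Since p-value > α = 0.01, we fail to reject H₀.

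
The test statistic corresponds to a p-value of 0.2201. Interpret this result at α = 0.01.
Since p = 0.2201 > α = 0.01, fail to reject H₀.
There is insufficient evidence to reject the null hypothesis; the result is not statistically significant at the 0.01 level.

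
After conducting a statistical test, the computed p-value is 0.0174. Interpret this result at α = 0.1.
Since p = 0.0174 < α = 0.1, reject H₀.
There is sufficient evidence to reject the null hypothesis; the result is statistically significant at the 0.1 level.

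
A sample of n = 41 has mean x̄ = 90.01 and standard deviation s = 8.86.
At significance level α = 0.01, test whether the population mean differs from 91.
One-sample t-test:
H₀: μ = 91
H₁: μ ≠ 91
df = n - 1 = 40
t = (x̄ - μ₀) / (s/√n) = (90.01 - 91) / (8.86/√41) = -0.715
p-value = 0.4785

Since p-value > α = 0.01, we fail to reject H₀.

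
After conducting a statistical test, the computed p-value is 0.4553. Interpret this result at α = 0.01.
Since p = 0.4553 > α = 0.01, fail to reject H₀.
There is insufficient evidence to reject the null hypothesis; the result is not statistically significant at the 0.01 level.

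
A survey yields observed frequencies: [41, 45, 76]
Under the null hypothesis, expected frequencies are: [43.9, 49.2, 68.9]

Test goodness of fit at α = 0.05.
Chi-square goodness of fit test:
H₀: observed counts match expected distribution
H₁: observed counts differ from expected distribution
df = k - 1 = 2
χ² = Σ(O - E)²/E
   = (41 - 43.9)²/43.9 + (45 - 49.2)²/49.2 + (76 - 68.9)²/68.9
   = 0.192 + 0.359 + 0.732
   = 1.28
p-value = 0.5268

Since p-value > α = 0.05, we fail to reject H₀.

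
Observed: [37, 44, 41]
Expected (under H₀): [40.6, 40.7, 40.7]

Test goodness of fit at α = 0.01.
Chi-square goodness of fit test:
H₀: observed counts match expected distribution
H₁: observed counts differ from expected distribution
df = k - 1 = 2
χ² = Σ(O - E)²/E
   = (37 - 40.6)²/40.6 + (44 - 40.7)²/40.7 + (41 - 40.7)²/40.7
   = 0.319 + 0.268 + 0.002
   = 0.59
p-value = 0.7449

Since p-value > α = 0.01, we fail to reject H₀.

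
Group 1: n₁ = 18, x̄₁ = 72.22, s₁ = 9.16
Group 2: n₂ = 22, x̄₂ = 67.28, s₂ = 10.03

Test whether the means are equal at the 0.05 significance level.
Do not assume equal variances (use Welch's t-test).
Welch's two-sample t-test:
H₀: μ₁ = μ₂
H₁: μ₁ ≠ μ₂
s₁²/n₁ = 9.16²/18 = 4.6614,  s₂²/n₂ = 10.03²/22 = 4.5728
SE = √(s₁²/n₁ + s₂²/n₂) = √(4.6614 + 4.5728) = 3.0388
df (Welch-Satterthwaite) = (s₁²/n₁ + s₂²/n₂)² / [(s₁²/n₁)²/(n₁-1) + (s₂²/n₂)²/(n₂-1)] ≈ 37.50
t = (x̄₁ - x̄₂) / SE = (72.22 - 67.28) / 3.0388 = 4.94 / 3.0388 = 1.626
p-value = 0.1124

Since p-value > α = 0.05, we fail to reject H₀.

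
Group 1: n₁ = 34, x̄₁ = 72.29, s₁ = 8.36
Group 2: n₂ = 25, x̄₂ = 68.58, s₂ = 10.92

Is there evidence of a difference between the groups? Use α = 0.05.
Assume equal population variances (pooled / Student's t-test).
Student's two-sample t-test (equal variances):
H₀: μ₁ = μ₂
H₁: μ₁ ≠ μ₂
df = n₁ + n₂ - 2 = 57
Pooled variance s_p² = [(n₁-1)s₁² + (n₂-1)s₂²] / (n₁ + n₂ - 2) = [(33)(8.36²) + (24)(10.92²)] / 57 = 90.6714
SE = √(s_p²(1/n₁ + 1/n₂)) = √(90.6714 × (1/34 + 1/25)) = 2.5087
t = (x̄₁ - x̄₂) / SE = (72.29 - 68.58) / 2.5087 = 3.71 / 2.5087 = 1.479
p-value = 0.1447

Since p-value > α = 0.05, we fail to reject H₀.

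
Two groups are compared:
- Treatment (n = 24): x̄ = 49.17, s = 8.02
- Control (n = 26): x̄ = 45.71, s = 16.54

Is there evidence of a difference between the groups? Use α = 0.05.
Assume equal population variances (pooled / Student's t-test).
Student's two-sample t-test (equal variances):
H₀: μ₁ = μ₂
H₁: μ₁ ≠ μ₂
df = n₁ + n₂ - 2 = 48
Pooled variance s_p² = [(n₁-1)s₁² + (n₂-1)s₂²] / (n₁ + n₂ - 2) = [(23)(8.02²) + (25)(16.54²)] / 48 = 173.3054
SE = √(s_p²(1/n₁ + 1/n₂)) = √(173.3054 × (1/24 + 1/26)) = 3.7265
t = (x̄₁ - x̄₂) / SE = (49.17 - 45.71) / 3.7265 = 3.46 / 3.7265 = 0.928
p-value = 0.3578

Since p-value > α = 0.05, we fail to reject H₀.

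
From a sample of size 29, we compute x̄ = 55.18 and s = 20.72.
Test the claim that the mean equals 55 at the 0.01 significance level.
One-sample t-test:
H₀: μ = 55
H₁: μ ≠ 55
df = n - 1 = 28
t = (x̄ - μ₀) / (s/√n) = (55.18 - 55) / (20.72/√29) = 0.047
p-value = 0.9630

Since p-value > α = 0.01, we fail to reject H₀.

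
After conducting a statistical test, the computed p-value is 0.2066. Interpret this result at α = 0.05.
Since p = 0.2066 > α = 0.05, fail to reject H₀.
There is insufficient evidence to reject the null hypothesis; the result is not statistically significant at the 0.05 level.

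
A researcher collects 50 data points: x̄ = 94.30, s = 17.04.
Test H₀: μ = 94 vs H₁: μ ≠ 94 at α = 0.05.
One-sample t-test:
H₀: μ = 94
H₁: μ ≠ 94
df = n - 1 = 49
t = (x̄ - μ₀) / (s/√n) = (94.30 - 94) / (17.04/√50) = 0.124
p-value = 0.9014

Since p-value > α = 0.05, we fail to reject H₀.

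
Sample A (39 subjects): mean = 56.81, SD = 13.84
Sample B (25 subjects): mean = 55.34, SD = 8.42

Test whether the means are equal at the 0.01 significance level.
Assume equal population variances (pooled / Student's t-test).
Student's two-sample t-test (equal variances):
H₀: μ₁ = μ₂
H₁: μ₁ ≠ μ₂
df = n₁ + n₂ - 2 = 62
Pooled variance s_p² = [(n₁-1)s₁² + (n₂-1)s₂²] / (n₁ + n₂ - 2) = [(38)(13.84²) + (24)(8.42²)] / 62 = 144.8427
SE = √(s_p²(1/n₁ + 1/n₂)) = √(144.8427 × (1/39 + 1/25)) = 3.0834
t = (x̄₁ - x̄₂) / SE = (56.81 - 55.34) / 3.0834 = 1.47 / 3.0834 = 0.477
p-value = 0.6352

Since p-value > α = 0.01, we fail to reject H₀.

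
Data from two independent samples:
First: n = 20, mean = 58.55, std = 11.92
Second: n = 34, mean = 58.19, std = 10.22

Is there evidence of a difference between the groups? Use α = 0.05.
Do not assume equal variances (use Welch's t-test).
Welch's two-sample t-test:
H₀: μ₁ = μ₂
H₁: μ₁ ≠ μ₂
s₁²/n₁ = 11.92²/20 = 7.1043,  s₂²/n₂ = 10.22²/34 = 3.0720
SE = √(s₁²/n₁ + s₂²/n₂) = √(7.1043 + 3.0720) = 3.1900
df (Welch-Satterthwaite) = (s₁²/n₁ + s₂²/n₂)² / [(s₁²/n₁)²/(n₁-1) + (s₂²/n₂)²/(n₂-1)] ≈ 35.20
t = (x̄₁ - x̄₂) / SE = (58.55 - 58.19) / 3.1900 = 0.36 / 3.1900 = 0.113
p-value = 0.9108

Since p-value > α = 0.05, we fail to reject H₀.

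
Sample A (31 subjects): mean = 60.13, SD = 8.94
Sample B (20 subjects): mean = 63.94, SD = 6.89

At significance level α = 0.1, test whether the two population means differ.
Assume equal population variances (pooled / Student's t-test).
Student's two-sample t-test (equal variances):
H₀: μ₁ = μ₂
H₁: μ₁ ≠ μ₂
df = n₁ + n₂ - 2 = 49
Pooled variance s_p² = [(n₁-1)s₁² + (n₂-1)s₂²] / (n₁ + n₂ - 2) = [(30)(8.94²) + (19)(6.89²)] / 49 = 67.3404
SE = √(s_p²(1/n₁ + 1/n₂)) = √(67.3404 × (1/31 + 1/20)) = 2.3536
t = (x̄₁ - x̄₂) / SE = (60.13 - 63.94) / 2.3536 = -3.81 / 2.3536 = -1.619
p-value = 0.1119

Since p-value > α = 0.1, we fail to reject H₀.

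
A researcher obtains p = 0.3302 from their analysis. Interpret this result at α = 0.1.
Since p = 0.3302 > α = 0.1, fail to reject H₀.
There is insufficient evidence to reject the null hypothesis; the result is not statistically significant at the 0.1 level.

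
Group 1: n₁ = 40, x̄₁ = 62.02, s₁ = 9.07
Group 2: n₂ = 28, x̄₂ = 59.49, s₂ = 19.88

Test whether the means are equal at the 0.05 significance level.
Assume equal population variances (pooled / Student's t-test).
Student's two-sample t-test (equal variances):
H₀: μ₁ = μ₂
H₁: μ₁ ≠ μ₂
df = n₁ + n₂ - 2 = 66
Pooled variance s_p² = [(n₁-1)s₁² + (n₂-1)s₂²] / (n₁ + n₂ - 2) = [(39)(9.07²) + (27)(19.88²)] / 66 = 210.2897
SE = √(s_p²(1/n₁ + 1/n₂)) = √(210.2897 × (1/40 + 1/28)) = 3.5732
t = (x̄₁ - x̄₂) / SE = (62.02 - 59.49) / 3.5732 = 2.53 / 3.5732 = 0.708
p-value = 0.4814

Since p-value > α = 0.05, we fail to reject H₀.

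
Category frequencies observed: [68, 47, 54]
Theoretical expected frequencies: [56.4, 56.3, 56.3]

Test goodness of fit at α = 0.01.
Chi-square goodness of fit test:
H₀: observed counts match expected distribution
H₁: observed counts differ from expected distribution
df = k - 1 = 2
χ² = Σ(O - E)²/E
   = (68 - 56.4)²/56.4 + (47 - 56.3)²/56.3 + (54 - 56.3)²/56.3
   = 2.386 + 1.536 + 0.094
   = 4.02
p-value = 0.1343

Since p-value > α = 0.01, we fail to reject H₀.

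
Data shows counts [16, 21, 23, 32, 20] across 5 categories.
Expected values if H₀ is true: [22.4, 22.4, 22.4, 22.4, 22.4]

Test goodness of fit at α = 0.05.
Chi-square goodness of fit test:
H₀: observed counts match expected distribution
H₁: observed counts differ from expected distribution
df = k - 1 = 4
χ² = Σ(O - E)²/E
   = (16 - 22.4)²/22.4 + (21 - 22.4)²/22.4 + (23 - 22.4)²/22.4 + (32 - 22.4)²/22.4 + (20 - 22.4)²/22.4
   = 1.829 + 0.087 + 0.016 + 4.114 + 0.257
   = 6.30
p-value = 0.1776

Since p-value > α = 0.05, we fail to reject H₀.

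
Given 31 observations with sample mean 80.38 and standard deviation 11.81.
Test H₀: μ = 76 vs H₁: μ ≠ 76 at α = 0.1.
One-sample t-test:
H₀: μ = 76
H₁: μ ≠ 76
df = n - 1 = 30
t = (x̄ - μ₀) / (s/√n) = (80.38 - 76) / (11.81/√31) = 2.065
p-value = 0.0477

Since p-value < α = 0.1, we reject H₀.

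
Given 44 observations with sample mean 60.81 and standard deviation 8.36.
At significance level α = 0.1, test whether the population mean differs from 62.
One-sample t-test:
H₀: μ = 62
H₁: μ ≠ 62
df = n - 1 = 43
t = (x̄ - μ₀) / (s/√n) = (60.81 - 62) / (8.36/√44) = -0.944
p-value = 0.3503

Since p-value > α = 0.1, we fail to reject H₀.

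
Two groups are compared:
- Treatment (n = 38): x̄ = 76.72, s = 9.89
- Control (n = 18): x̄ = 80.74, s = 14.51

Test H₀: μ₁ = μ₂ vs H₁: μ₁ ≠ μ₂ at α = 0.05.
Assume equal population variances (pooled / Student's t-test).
Student's two-sample t-test (equal variances):
H₀: μ₁ = μ₂
H₁: μ₁ ≠ μ₂
df = n₁ + n₂ - 2 = 54
Pooled variance s_p² = [(n₁-1)s₁² + (n₂-1)s₂²] / (n₁ + n₂ - 2) = [(37)(9.89²) + (17)(14.51²)] / 54 = 133.3005
SE = √(s_p²(1/n₁ + 1/n₂)) = √(133.3005 × (1/38 + 1/18)) = 3.3036
t = (x̄₁ - x̄₂) / SE = (76.72 - 80.74) / 3.3036 = -4.02 / 3.3036 = -1.217
p-value = 0.2289

Since p-value > α = 0.05, we fail to reject H₀.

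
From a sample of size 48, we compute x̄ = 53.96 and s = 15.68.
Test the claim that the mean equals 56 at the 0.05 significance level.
One-sample t-test:
H₀: μ = 56
H₁: μ ≠ 56
df = n - 1 = 47
t = (x̄ - μ₀) / (s/√n) = (53.96 - 56) / (15.68/√48) = -0.901
p-value = 0.3720

Since p-value > α = 0.05, we fail to reject H₀.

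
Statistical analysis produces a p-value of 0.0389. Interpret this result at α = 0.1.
Since p = 0.0389 < α = 0.1, reject H₀.
There is sufficient evidence to reject the null hypothesis; the result is statistically significant at the 0.1 level.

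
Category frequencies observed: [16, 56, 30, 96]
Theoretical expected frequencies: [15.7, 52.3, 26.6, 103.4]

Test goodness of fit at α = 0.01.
Chi-square goodness of fit test:
H₀: observed counts match expected distribution
H₁: observed counts differ from expected distribution
df = k - 1 = 3
χ² = Σ(O - E)²/E
   = (16 - 15.7)²/15.7 + (56 - 52.3)²/52.3 + (30 - 26.6)²/26.6 + (96 - 103.4)²/103.4
   = 0.006 + 0.262 + 0.435 + 0.530
   = 1.23
p-value = 0.7454

Since p-value > α = 0.01, we fail to reject H₀.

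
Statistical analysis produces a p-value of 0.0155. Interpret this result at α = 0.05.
Since p = 0.0155 < α = 0.05, reject H₀.
There is sufficient evidence to reject the null hypothesis; the result is statistically significant at the 0.05 level.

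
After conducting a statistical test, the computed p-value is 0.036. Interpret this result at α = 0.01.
Since p = 0.036 > α = 0.01, fail to reject H₀.
There is insufficient evidence to reject the null hypothesis; the result is not statistically significant at the 0.01 level.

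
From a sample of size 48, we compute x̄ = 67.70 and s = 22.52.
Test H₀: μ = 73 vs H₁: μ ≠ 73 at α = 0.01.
One-sample t-test:
H₀: μ = 73
H₁: μ ≠ 73
df = n - 1 = 47
t = (x̄ - μ₀) / (s/√n) = (67.70 - 73) / (22.52/√48) = -1.631
p-value = 0.1097

Since p-value > α = 0.01, we fail to reject H₀.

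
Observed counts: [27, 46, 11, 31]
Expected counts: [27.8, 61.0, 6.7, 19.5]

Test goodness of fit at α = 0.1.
Chi-square goodness of fit test:
H₀: observed counts match expected distribution
H₁: observed counts differ from expected distribution
df = k - 1 = 3
χ² = Σ(O - E)²/E
   = (27 - 27.8)²/27.8 + (46 - 61.0)²/61.0 + (11 - 6.7)²/6.7 + (31 - 19.5)²/19.5
   = 0.023 + 3.689 + 2.760 + 6.782
   = 13.25
p-value = 0.0041

Since p-value < α = 0.1, we reject H₀.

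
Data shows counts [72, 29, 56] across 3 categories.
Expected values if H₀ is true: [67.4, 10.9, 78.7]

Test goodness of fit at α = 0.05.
Chi-square goodness of fit test:
H₀: observed counts match expected distribution
H₁: observed counts differ from expected distribution
df = k - 1 = 2
χ² = Σ(O - E)²/E
   = (72 - 67.4)²/67.4 + (29 - 10.9)²/10.9 + (56 - 78.7)²/78.7
   = 0.314 + 30.056 + 6.548
   = 36.92
p-value < 0.0001

Since p-value < α = 0.05, we reject H₀.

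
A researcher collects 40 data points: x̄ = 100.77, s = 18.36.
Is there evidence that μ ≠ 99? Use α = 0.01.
One-sample t-test:
H₀: μ = 99
H₁: μ ≠ 99
df = n - 1 = 39
t = (x̄ - μ₀) / (s/√n) = (100.77 - 99) / (18.36/√40) = 0.610
p-value = 0.5456

Since p-value > α = 0.01, we fail to reject H₀.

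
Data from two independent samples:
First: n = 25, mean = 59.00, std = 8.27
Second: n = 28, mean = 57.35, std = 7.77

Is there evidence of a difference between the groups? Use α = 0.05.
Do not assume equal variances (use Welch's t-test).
Welch's two-sample t-test:
H₀: μ₁ = μ₂
H₁: μ₁ ≠ μ₂
s₁²/n₁ = 8.27²/25 = 2.7357,  s₂²/n₂ = 7.77²/28 = 2.1562
SE = √(s₁²/n₁ + s₂²/n₂) = √(2.7357 + 2.1562) = 2.2118
df (Welch-Satterthwaite) = (s₁²/n₁ + s₂²/n₂)² / [(s₁²/n₁)²/(n₁-1) + (s₂²/n₂)²/(n₂-1)] ≈ 49.44
t = (x̄₁ - x̄₂) / SE = (59.00 - 57.35) / 2.2118 = 1.65 / 2.2118 = 0.746
p-value = 0.4592

Since p-value > α = 0.05, we fail to reject H₀.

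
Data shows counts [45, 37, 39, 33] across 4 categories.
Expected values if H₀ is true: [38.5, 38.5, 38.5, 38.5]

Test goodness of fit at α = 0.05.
Chi-square goodness of fit test:
H₀: observed counts match expected distribution
H₁: observed counts differ from expected distribution
df = k - 1 = 3
χ² = Σ(O - E)²/E
   = (45 - 38.5)²/38.5 + (37 - 38.5)²/38.5 + (39 - 38.5)²/38.5 + (33 - 38.5)²/38.5
   = 1.097 + 0.058 + 0.006 + 0.786
   = 1.95
p-value = 0.5833

Since p-value > α = 0.05, we fail to reject H₀.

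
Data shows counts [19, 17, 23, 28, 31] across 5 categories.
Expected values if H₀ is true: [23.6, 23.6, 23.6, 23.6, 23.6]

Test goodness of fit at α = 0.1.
Chi-square goodness of fit test:
H₀: observed counts match expected distribution
H₁: observed counts differ from expected distribution
df = k - 1 = 4
χ² = Σ(O - E)²/E
   = (19 - 23.6)²/23.6 + (17 - 23.6)²/23.6 + (23 - 23.6)²/23.6 + (28 - 23.6)²/23.6 + (31 - 23.6)²/23.6
   = 0.897 + 1.846 + 0.015 + 0.820 + 2.320
   = 5.90
p-value = 0.2069

Since p-value > α = 0.1, we fail to reject H₀.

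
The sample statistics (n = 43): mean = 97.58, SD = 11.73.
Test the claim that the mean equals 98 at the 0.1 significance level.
One-sample t-test:
H₀: μ = 98
H₁: μ ≠ 98
df = n - 1 = 42
t = (x̄ - μ₀) / (s/√n) = (97.58 - 98) / (11.73/√43) = -0.235
p-value = 0.8155

Since p-value > α = 0.1, we fail to reject H₀.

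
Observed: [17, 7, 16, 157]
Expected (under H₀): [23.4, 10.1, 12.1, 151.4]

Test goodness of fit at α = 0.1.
Chi-square goodness of fit test:
H₀: observed counts match expected distribution
H₁: observed counts differ from expected distribution
df = k - 1 = 3
χ² = Σ(O - E)²/E
   = (17 - 23.4)²/23.4 + (7 - 10.1)²/10.1 + (16 - 12.1)²/12.1 + (157 - 151.4)²/151.4
   = 1.750 + 0.951 + 1.257 + 0.207
   = 4.17
p-value = 0.2441

Since p-value > α = 0.1, we fail to reject H₀.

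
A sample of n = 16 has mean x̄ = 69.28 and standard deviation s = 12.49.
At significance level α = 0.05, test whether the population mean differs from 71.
One-sample t-test:
H₀: μ = 71
H₁: μ ≠ 71
df = n - 1 = 15
t = (x̄ - μ₀) / (s/√n) = (69.28 - 71) / (12.49/√16) = -0.551
p-value = 0.5899

Since p-value > α = 0.05, we fail to reject H₀.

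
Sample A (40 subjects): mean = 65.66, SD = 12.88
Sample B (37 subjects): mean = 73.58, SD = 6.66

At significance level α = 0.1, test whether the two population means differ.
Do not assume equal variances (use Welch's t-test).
Welch's two-sample t-test:
H₀: μ₁ = μ₂
H₁: μ₁ ≠ μ₂
s₁²/n₁ = 12.88²/40 = 4.1474,  s₂²/n₂ = 6.66²/37 = 1.1988
SE = √(s₁²/n₁ + s₂²/n₂) = √(4.1474 + 1.1988) = 2.3122
df (Welch-Satterthwaite) = (s₁²/n₁ + s₂²/n₂)² / [(s₁²/n₁)²/(n₁-1) + (s₂²/n₂)²/(n₂-1)] ≈ 59.43
t = (x̄₁ - x̄₂) / SE = (65.66 - 73.58) / 2.3122 = -7.92 / 2.3122 = -3.425
p-value = 0.0011

Since p-value < α = 0.1, we reject H₀.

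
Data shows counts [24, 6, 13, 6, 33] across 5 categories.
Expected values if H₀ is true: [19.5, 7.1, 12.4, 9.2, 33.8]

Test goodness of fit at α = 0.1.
Chi-square goodness of fit test:
H₀: observed counts match expected distribution
H₁: observed counts differ from expected distribution
df = k - 1 = 4
χ² = Σ(O - E)²/E
   = (24 - 19.5)²/19.5 + (6 - 7.1)²/7.1 + (13 - 12.4)²/12.4 + (6 - 9.2)²/9.2 + (33 - 33.8)²/33.8
   = 1.038 + 0.170 + 0.029 + 1.113 + 0.019
   = 2.37
p-value = 0.6681

Since p-value > α = 0.1, we fail to reject H₀.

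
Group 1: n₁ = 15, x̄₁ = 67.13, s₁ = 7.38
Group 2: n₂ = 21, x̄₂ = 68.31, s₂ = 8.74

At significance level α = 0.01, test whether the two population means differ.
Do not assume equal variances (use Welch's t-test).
Welch's two-sample t-test:
H₀: μ₁ = μ₂
H₁: μ₁ ≠ μ₂
s₁²/n₁ = 7.38²/15 = 3.6310,  s₂²/n₂ = 8.74²/21 = 3.6375
SE = √(s₁²/n₁ + s₂²/n₂) = √(3.6310 + 3.6375) = 2.6960
df (Welch-Satterthwaite) = (s₁²/n₁ + s₂²/n₂)² / [(s₁²/n₁)²/(n₁-1) + (s₂²/n₂)²/(n₂-1)] ≈ 32.95
t = (x̄₁ - x̄₂) / SE = (67.13 - 68.31) / 2.6960 = -1.18 / 2.6960 = -0.438
p-value = 0.6645

Since p-value > α = 0.01, we fail to reject H₀.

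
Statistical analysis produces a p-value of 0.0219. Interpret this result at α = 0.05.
Since p = 0.0219 < α = 0.05, reject H₀.
There is sufficient evidence to reject the null hypothesis; the result is statistically significant at the 0.05 level.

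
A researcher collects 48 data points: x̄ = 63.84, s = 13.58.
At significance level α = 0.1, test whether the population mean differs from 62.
One-sample t-test:
H₀: μ = 62
H₁: μ ≠ 62
df = n - 1 = 47
t = (x̄ - μ₀) / (s/√n) = (63.84 - 62) / (13.58/√48) = 0.939
p-value = 0.3527

Since p-value > α = 0.1, we fail to reject H₀.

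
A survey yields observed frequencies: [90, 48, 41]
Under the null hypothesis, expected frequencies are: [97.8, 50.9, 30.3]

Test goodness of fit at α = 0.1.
Chi-square goodness of fit test:
H₀: observed counts match expected distribution
H₁: observed counts differ from expected distribution
df = k - 1 = 2
χ² = Σ(O - E)²/E
   = (90 - 97.8)²/97.8 + (48 - 50.9)²/50.9 + (41 - 30.3)²/30.3
   = 0.622 + 0.165 + 3.779
   = 4.57
p-value = 0.1020

Since p-value > α = 0.1, we fail to reject H₀.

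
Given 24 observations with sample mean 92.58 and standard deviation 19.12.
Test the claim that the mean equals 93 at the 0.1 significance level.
One-sample t-test:
H₀: μ = 93
H₁: μ ≠ 93
df = n - 1 = 23
t = (x̄ - μ₀) / (s/√n) = (92.58 - 93) / (19.12/√24) = -0.108
p-value = 0.9152

Since p-value > α = 0.1, we fail to reject H₀.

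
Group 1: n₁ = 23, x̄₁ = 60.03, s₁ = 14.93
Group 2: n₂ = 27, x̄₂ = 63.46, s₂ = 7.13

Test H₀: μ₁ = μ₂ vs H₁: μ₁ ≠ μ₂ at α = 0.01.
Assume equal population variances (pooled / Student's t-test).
Student's two-sample t-test (equal variances):
H₀: μ₁ = μ₂
H₁: μ₁ ≠ μ₂
df = n₁ + n₂ - 2 = 48
Pooled variance s_p² = [(n₁-1)s₁² + (n₂-1)s₂²] / (n₁ + n₂ - 2) = [(22)(14.93²) + (26)(7.13²)] / 48 = 129.7014
SE = √(s_p²(1/n₁ + 1/n₂)) = √(129.7014 × (1/23 + 1/27)) = 3.2316
t = (x̄₁ - x̄₂) / SE = (60.03 - 63.46) / 3.2316 = -3.43 / 3.2316 = -1.061
p-value = 0.2938

Since p-value > α = 0.01, we fail to reject H₀.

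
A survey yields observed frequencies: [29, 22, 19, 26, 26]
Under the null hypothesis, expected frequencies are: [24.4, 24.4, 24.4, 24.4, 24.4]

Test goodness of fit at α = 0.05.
Chi-square goodness of fit test:
H₀: observed counts match expected distribution
H₁: observed counts differ from expected distribution
df = k - 1 = 4
χ² = Σ(O - E)²/E
   = (29 - 24.4)²/24.4 + (22 - 24.4)²/24.4 + (19 - 24.4)²/24.4 + (26 - 24.4)²/24.4 + (26 - 24.4)²/24.4
   = 0.867 + 0.236 + 1.195 + 0.105 + 0.105
   = 2.51
p-value = 0.6432

Since p-value > α = 0.05, we fail to reject H₀.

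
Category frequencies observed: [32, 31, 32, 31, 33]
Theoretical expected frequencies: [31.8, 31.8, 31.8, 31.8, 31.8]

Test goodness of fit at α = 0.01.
Chi-square goodness of fit test:
H₀: observed counts match expected distribution
H₁: observed counts differ from expected distribution
df = k - 1 = 4
χ² = Σ(O - E)²/E
   = (32 - 31.8)²/31.8 + (31 - 31.8)²/31.8 + (32 - 31.8)²/31.8 + (31 - 31.8)²/31.8 + (33 - 31.8)²/31.8
   = 0.001 + 0.020 + 0.001 + 0.020 + 0.045
   = 0.09
p-value = 0.9991

Since p-value > α = 0.01, we fail to reject H₀.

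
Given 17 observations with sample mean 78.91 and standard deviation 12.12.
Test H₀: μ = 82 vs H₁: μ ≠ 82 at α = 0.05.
One-sample t-test:
H₀: μ = 82
H₁: μ ≠ 82
df = n - 1 = 16
t = (x̄ - μ₀) / (s/√n) = (78.91 - 82) / (12.12/√17) = -1.051
p-value = 0.3088

Since p-value > α = 0.05, we fail to reject H₀.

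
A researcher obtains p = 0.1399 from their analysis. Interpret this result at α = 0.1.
Since p = 0.1399 > α = 0.1, fail to reject H₀.
There is insufficient evidence to reject the null hypothesis; the result is not statistically significant at the 0.1 level.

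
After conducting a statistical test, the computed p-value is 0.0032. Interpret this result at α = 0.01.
Since p = 0.0032 < α = 0.01, reject H₀.
There is sufficient evidence to reject the null hypothesis; the result is statistically significant at the 0.01 level.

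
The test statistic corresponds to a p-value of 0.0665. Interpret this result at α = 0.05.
Since p = 0.0665 > α = 0.05, fail to reject H₀.
There is insufficient evidence to reject the null hypothesis; the result is not statistically significant at the 0.05 level.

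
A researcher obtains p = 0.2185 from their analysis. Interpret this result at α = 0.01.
Since p = 0.2185 > α = 0.01, fail to reject H₀.
There is insufficient evidence to reject the null hypothesis; the result is not statistically significant at the 0.01 level.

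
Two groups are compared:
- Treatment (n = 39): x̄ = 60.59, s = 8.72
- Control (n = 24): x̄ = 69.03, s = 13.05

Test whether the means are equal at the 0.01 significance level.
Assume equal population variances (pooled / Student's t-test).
Student's two-sample t-test (equal variances):
H₀: μ₁ = μ₂
H₁: μ₁ ≠ μ₂
df = n₁ + n₂ - 2 = 61
Pooled variance s_p² = [(n₁-1)s₁² + (n₂-1)s₂²] / (n₁ + n₂ - 2) = [(38)(8.72²) + (23)(13.05²)] / 61 = 111.5806
SE = √(s_p²(1/n₁ + 1/n₂)) = √(111.5806 × (1/39 + 1/24)) = 2.7405
t = (x̄₁ - x̄₂) / SE = (60.59 - 69.03) / 2.7405 = -8.44 / 2.7405 = -3.080
p-value = 0.0031

Since p-value < α = 0.01, we reject H₀.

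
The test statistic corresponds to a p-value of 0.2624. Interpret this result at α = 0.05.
Since p = 0.2624 > α = 0.05, fail to reject H₀.
There is insufficient evidence to reject the null hypothesis; the result is not statistically significant at the 0.05 level.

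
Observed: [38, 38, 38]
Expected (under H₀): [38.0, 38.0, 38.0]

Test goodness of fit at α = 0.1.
Chi-square goodness of fit test:
H₀: observed counts match expected distribution
H₁: observed counts differ from expected distribution
df = k - 1 = 2
χ² = Σ(O - E)²/E
   = (38 - 38.0)²/38.0 + (38 - 38.0)²/38.0 + (38 - 38.0)²/38.0
   = 0.000 + 0.000 + 0.000
   = 0.00
p-value = 1.0000

Since p-value > α = 0.1, we fail to reject H₀.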